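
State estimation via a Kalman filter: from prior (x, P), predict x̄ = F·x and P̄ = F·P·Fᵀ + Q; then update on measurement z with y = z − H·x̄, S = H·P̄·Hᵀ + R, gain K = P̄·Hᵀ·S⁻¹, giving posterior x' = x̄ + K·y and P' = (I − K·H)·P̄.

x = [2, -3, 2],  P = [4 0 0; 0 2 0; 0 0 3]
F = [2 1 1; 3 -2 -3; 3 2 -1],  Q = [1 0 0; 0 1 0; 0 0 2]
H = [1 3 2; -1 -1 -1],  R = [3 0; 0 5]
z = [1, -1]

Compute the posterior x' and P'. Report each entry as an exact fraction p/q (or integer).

x' = [32093/12613, 27606/12613, -50501/12613]
P' = [66733/12613 -35552/12613 15274/12613; -35552/12613 57789/12613 -60137/12613; 15274/12613 -60137/12613 161771/25226]

x̄ = F·x = [3, 6, -2]
P̄ = F·P·Fᵀ + Q = [22 11 25; 11 72 37; 25 37 49]
y = z − H·x̄ = [-16, 6]
S = H·P̄·Hᵀ + R = [1479 -640; -640 294]
K = P̄·Hᵀ·S⁻¹ = [-3125/12613 -9291/12613; 5847/12613 7580/12613; -1122/12613 -14409/25226]
x' = x̄ + K·y = [32093/12613, 27606/12613, -50501/12613]
P' = (I − K·H)·P̄ = [66733/12613 -35552/12613 15274/12613; -35552/12613 57789/12613 -60137/12613; 15274/12613 -60137/12613 161771/25226]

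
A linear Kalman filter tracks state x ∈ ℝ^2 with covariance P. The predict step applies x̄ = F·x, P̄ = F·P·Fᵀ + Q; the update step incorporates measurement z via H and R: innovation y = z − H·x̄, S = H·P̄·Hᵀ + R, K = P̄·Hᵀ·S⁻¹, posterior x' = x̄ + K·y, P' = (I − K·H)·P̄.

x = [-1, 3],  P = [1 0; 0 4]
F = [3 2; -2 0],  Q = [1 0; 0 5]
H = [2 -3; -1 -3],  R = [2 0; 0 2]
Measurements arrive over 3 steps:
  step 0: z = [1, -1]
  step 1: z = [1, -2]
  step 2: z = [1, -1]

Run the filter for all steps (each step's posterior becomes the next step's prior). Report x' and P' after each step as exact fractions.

step 0: x̄ = F·x = [3, 2]
step 0: P̄ = F·P·Fᵀ + Q = [26 -6; -6 9]
step 0: y = z − H·x̄ = [1, 8]
step 0: S = H·P̄·Hᵀ + R = [259 47; 47 73]
step 0: K = P̄·Hᵀ·S⁻¹ = [2743/8349 -2681/8349; -310/2783 -601/2783]
step 0: x' = x̄ + K·y = [2114/2783, 448/2783]
step 0: P' = (I − K·H)·P̄ = [3616/8349 194/2783; 194/2783 336/2783]
step 1: x̄ = F·x = [658/253, -4228/2783]
step 1: P̄ = F·P·Fᵀ + Q = [143/23 -728/253; -728/253 56209/8349]
step 1: y = z − H·x̄ = [-24377/2783, -11012/2783]
step 1: S = H·P̄·Hᵀ + R = [339501/2783 158045/2783; 158045/2783 143448/2783]
step 1: K = P̄·Hᵀ·S⁻¹ = [2640365/8524081 -2509663/8524081; -985485/8524081 -1778472/8524081]
step 1: x' = x̄ + K·y = [8972163/8524081, 2719327/8524081]
step 1: P' = (I − K·H)·P̄ = [3433352/8524081 528658/8524081; 528658/8524081 3028286/25572243]
step 2: x̄ = F·x = [32355143/8524081, -17944326/8524081]
step 2: P̄ = F·P·Fᵀ + Q = [149417579/25572243 -22714744/8524081; -22714744/8524081 56353813/8524081]
step 2: y = z − H·x̄ = [-110019183/8524081, -30001916/8524081]
step 2: S = H·P̄·Hᵀ + R = [2988098537/25572243 1427150489/25572243; 1427150489/25572243 1313249624/25572243]
step 2: K = P̄·Hᵀ·S⁻¹ = [22774751081/73805053469 -21658185139/73805053469; -8543017353/73805053469 -15390223752/73805053469]
step 2: x' = x̄ + K·y = [62423222328/73805053469, 9062566377/73805053469]
step 2: P' = (I − K·H)·P̄ = [29621957480/73805053469 4564804266/73805053469; 4564804266/73805053469 8738547746/73805053469]

step 0: x' = [2114/2783, 448/2783], P' = [3616/8349 194/2783; 194/2783 336/2783]
step 1: x' = [8972163/8524081, 2719327/8524081], P' = [3433352/8524081 528658/8524081; 528658/8524081 3028286/25572243]
step 2: x' = [62423222328/73805053469, 9062566377/73805053469], P' = [29621957480/73805053469 4564804266/73805053469; 4564804266/73805053469 8738547746/73805053469]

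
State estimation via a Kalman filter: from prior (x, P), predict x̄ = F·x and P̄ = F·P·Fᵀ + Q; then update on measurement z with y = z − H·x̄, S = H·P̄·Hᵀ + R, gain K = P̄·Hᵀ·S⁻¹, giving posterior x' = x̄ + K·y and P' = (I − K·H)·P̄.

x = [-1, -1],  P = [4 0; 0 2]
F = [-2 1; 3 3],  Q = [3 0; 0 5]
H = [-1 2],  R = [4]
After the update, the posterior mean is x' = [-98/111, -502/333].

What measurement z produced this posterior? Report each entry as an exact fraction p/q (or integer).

x̄ = F·x = [1, -6]
P̄ = F·P·Fᵀ + Q = [21 -18; -18 59]
S = H·P̄·Hᵀ + R = [333]
K = P̄·Hᵀ·S⁻¹ = [-19/111; 136/333]
x' − x̄ = [-209/111, 1496/333] = K·y
y = (KᵀK)⁻¹·Kᵀ·(x' − x̄) = [11]
z = y + H·x̄ = [11] + [-13] = [-2]

z = [-2]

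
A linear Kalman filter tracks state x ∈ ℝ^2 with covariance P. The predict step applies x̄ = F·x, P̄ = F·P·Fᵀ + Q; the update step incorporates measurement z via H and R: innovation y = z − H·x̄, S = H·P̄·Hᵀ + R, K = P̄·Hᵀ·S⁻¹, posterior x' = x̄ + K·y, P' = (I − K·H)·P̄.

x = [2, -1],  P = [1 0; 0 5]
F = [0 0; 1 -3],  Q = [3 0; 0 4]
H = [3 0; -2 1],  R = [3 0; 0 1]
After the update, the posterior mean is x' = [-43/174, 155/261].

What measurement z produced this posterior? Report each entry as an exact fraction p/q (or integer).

z = [-1, 1]

x̄ = F·x = [0, 5]
P̄ = F·P·Fᵀ + Q = [3 0; 0 50]
S = H·P̄·Hᵀ + R = [30 -18; -18 63]
K = P̄·Hᵀ·S⁻¹ = [17/58 -1/87; 50/87 250/261]
x' − x̄ = [-43/174, -1150/261] = K·y
y = (KᵀK)⁻¹·Kᵀ·(x' − x̄) = [-1, -4]
z = y + H·x̄ = [-1, -4] + [0, 5] = [-1, 1]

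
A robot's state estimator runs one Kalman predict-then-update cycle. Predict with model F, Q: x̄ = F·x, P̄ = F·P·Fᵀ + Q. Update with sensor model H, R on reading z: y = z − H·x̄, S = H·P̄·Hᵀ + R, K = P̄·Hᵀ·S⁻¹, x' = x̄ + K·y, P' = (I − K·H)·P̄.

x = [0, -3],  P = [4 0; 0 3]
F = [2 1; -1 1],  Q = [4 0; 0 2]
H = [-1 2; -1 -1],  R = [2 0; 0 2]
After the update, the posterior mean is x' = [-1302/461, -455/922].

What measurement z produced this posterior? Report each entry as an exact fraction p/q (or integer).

z = [2, 3]

x̄ = F·x = [-3, -3]
P̄ = F·P·Fᵀ + Q = [23 -5; -5 9]
S = H·P̄·Hᵀ + R = [81 10; 10 24]
K = P̄·Hᵀ·S⁻¹ = [-153/461 -282/461; 148/461 -277/922]
x' − x̄ = [81/461, 2311/922] = K·y
y = (KᵀK)⁻¹·Kᵀ·(x' − x̄) = [5, -3]
z = y + H·x̄ = [5, -3] + [-3, 6] = [2, 3]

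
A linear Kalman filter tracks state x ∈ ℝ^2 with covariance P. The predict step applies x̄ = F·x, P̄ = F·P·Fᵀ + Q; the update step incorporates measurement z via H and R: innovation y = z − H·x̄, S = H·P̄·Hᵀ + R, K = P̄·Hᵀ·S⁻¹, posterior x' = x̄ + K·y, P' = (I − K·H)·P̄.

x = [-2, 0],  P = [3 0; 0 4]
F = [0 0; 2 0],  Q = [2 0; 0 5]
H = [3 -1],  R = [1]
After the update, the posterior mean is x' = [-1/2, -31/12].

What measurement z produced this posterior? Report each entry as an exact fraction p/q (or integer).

x̄ = F·x = [0, -4]
P̄ = F·P·Fᵀ + Q = [2 0; 0 17]
S = H·P̄·Hᵀ + R = [36]
K = P̄·Hᵀ·S⁻¹ = [1/6; -17/36]
x' − x̄ = [-1/2, 17/12] = K·y
y = (KᵀK)⁻¹·Kᵀ·(x' − x̄) = [-3]
z = y + H·x̄ = [-3] + [4] = [1]

z = [1]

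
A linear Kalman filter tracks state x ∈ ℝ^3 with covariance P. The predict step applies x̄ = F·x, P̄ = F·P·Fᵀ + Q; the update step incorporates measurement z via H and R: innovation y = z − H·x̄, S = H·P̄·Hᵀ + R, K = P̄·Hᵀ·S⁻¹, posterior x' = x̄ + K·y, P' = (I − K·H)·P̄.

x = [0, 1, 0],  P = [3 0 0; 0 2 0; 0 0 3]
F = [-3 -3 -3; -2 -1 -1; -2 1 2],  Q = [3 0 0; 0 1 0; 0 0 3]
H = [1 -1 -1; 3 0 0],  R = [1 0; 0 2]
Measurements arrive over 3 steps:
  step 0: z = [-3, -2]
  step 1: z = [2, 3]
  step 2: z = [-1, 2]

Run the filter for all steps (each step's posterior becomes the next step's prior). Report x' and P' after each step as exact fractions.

step 0: x' = [-21288/31393, 10880/31393, 61003/31393], P' = [6942/31393 4026/31393 2820/31393; 4026/31393 42112/31393 -31277/31393; 2820/31393 -31277/31393 57908/31393]
step 1: x' = [28483461/26749897, -1564497/26749897, -5361641/26749897], P' = [5774142/26749897 2965680/26749897 2268486/26749897; 2965680/26749897 34162577/26749897 -26457100/26749897; 2268486/26749897 -26457100/26749897 94774923/53499794]
step 2: x' = [42639380706/83027394941, 16804717519/83027394941, 58616990749/83027394941], P' = [17904289074/83027394941 9148908186/83027394941 7068775488/83027394941; 9148908186/83027394941 105596680030/83027394941 -81608370128/83027394941; 7068775488/83027394941 -81608370128/83027394941 146356752790/83027394941]

step 0: x̄ = F·x = [-3, -1, 1]
step 0: P̄ = F·P·Fᵀ + Q = [75 33 -6; 33 18 4; -6 4 29]
step 0: y = z − H·x̄ = [0, 7]
step 0: S = H·P̄·Hᵀ + R = [77 144; 144 677]
step 0: K = P̄·Hᵀ·S⁻¹ = [96/31393 10413/31393; -6809/31393 6039/31393; -23811/31393 4230/31393]
step 0: x' = x̄ + K·y = [-21288/31393, 10880/31393, 61003/31393]
step 0: P' = (I − K·H)·P̄ = [6942/31393 4026/31393 2820/31393; 4026/31393 42112/31393 -31277/31393; 2820/31393 -31277/31393 57908/31393]
step 1: x̄ = F·x = [-151785/31393, -29307/31393, 175462/31393]
step 1: P̄ = F·P·Fᵀ + Q = [617079/31393 215664/31393 -138561/31393; 215664/31393 124011/31393 -41969/31393; -138561/31393 -41969/31393 231919/31393]
step 1: y = z − H·x̄ = [360726/31393, 549534/31393]
step 1: S = H·P̄·Hᵀ + R = [766258/31393 1619928/31393; 1619928/31393 5616497/31393]
step 1: K = P̄·Hᵀ·S⁻¹ = [539976/26749897 8661213/26749897; -4739797/26749897 4448520/26749897; -37323751/53499794 3402729/26749897]
step 1: x' = x̄ + K·y = [28483461/26749897, -1564497/26749897, -5361641/26749897]
step 1: P' = (I − K·H)·P̄ = [5774142/26749897 2965680/26749897 2268486/26749897; 2965680/26749897 34162577/26749897 -26457100/26749897; 2268486/26749897 -26457100/26749897 94774923/53499794]
step 2: x̄ = F·x = [-64671969/26749897, -50040784/26749897, -69254701/26749897]
step 2: P̄ = F·P·Fᵀ + Q = [968309007/53499794 335319723/53499794 -105156708/26749897; 335319723/53499794 198837935/53499794 -31006604/26749897; -105156708/26749897 -31006604/26749897 191219674/26749897]
step 2: y = z − H·x̄ = [-81373413/26749897, 247515701/26749897]
step 2: S = H·P̄·Hᵀ + R = [614523527/26749897 1264954050/26749897; 1264954050/26749897 8821780651/53499794]
step 2: K = P̄·Hᵀ·S⁻¹ = [1686605400/83027394941 26856433611/83027394941; -14839401716/83027394941 13723362279/83027394941; -57679607174/83027394941 10603163232/83027394941]
step 2: x' = x̄ + K·y = [42639380706/83027394941, 16804717519/83027394941, 58616990749/83027394941]
step 2: P' = (I − K·H)·P̄ = [17904289074/83027394941 9148908186/83027394941 7068775488/83027394941; 9148908186/83027394941 105596680030/83027394941 -81608370128/83027394941; 7068775488/83027394941 -81608370128/83027394941 146356752790/83027394941]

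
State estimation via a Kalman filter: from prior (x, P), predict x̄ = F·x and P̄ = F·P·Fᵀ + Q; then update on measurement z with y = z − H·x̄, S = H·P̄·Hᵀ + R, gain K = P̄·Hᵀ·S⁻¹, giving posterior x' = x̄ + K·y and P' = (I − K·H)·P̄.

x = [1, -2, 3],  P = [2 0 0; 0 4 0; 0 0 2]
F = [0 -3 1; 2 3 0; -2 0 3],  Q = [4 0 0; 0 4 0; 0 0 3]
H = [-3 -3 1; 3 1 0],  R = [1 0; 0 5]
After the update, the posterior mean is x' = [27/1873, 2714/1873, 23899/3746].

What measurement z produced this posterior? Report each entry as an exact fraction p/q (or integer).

z = [2, 1]

x̄ = F·x = [9, -4, 7]
P̄ = F·P·Fᵀ + Q = [42 -36 6; -36 48 -8; 6 -8 29]
S = H·P̄·Hᵀ + R = [204 -80; -80 215]
K = P̄·Hᵀ·S⁻¹ = [231/1873 870/1873; -713/1873 -788/1873; 1665/7492 242/1873]
x' − x̄ = [-16830/1873, 10206/1873, -2323/3746] = K·y
y = (KᵀK)⁻¹·Kᵀ·(x' − x̄) = [10, -22]
z = y + H·x̄ = [10, -22] + [-8, 23] = [2, 1]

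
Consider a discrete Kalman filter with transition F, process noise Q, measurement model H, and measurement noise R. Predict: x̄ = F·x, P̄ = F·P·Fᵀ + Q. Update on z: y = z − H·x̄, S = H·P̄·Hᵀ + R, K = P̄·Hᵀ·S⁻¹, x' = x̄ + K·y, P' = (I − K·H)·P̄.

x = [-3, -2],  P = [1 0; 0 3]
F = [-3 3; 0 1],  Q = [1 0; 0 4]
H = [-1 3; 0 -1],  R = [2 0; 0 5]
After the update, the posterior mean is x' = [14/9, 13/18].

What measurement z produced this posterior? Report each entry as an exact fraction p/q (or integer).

x̄ = F·x = [3, -2]
P̄ = F·P·Fᵀ + Q = [37 9; 9 7]
S = H·P̄·Hᵀ + R = [48 -12; -12 12]
K = P̄·Hᵀ·S⁻¹ = [-19/36 -23/18; 5/36 -4/9]
x' − x̄ = [-13/9, 49/18] = K·y
y = (KᵀK)⁻¹·Kᵀ·(x' − x̄) = [10, -3]
z = y + H·x̄ = [10, -3] + [-9, 2] = [1, -1]

z = [1, -1]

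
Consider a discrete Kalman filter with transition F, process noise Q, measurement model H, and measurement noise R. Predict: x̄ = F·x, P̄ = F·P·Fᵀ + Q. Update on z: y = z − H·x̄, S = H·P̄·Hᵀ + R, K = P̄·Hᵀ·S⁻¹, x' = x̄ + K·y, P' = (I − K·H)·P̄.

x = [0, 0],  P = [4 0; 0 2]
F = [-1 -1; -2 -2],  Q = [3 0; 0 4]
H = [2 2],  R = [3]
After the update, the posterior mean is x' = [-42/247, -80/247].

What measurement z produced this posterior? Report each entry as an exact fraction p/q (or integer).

z = [-1]

x̄ = F·x = [0, 0]
P̄ = F·P·Fᵀ + Q = [9 12; 12 28]
S = H·P̄·Hᵀ + R = [247]
K = P̄·Hᵀ·S⁻¹ = [42/247; 80/247]
x' − x̄ = [-42/247, -80/247] = K·y
y = (KᵀK)⁻¹·Kᵀ·(x' − x̄) = [-1]
z = y + H·x̄ = [-1] + [0] = [-1]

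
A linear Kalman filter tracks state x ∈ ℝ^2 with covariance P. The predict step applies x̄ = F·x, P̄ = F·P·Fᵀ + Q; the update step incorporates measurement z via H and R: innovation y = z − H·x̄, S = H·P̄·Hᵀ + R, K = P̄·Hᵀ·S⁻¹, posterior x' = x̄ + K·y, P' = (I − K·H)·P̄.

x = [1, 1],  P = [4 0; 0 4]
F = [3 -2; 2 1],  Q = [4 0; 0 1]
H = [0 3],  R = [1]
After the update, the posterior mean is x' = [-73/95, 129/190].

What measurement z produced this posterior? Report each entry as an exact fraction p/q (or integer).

z = [2]

x̄ = F·x = [1, 3]
P̄ = F·P·Fᵀ + Q = [56 16; 16 21]
S = H·P̄·Hᵀ + R = [190]
K = P̄·Hᵀ·S⁻¹ = [24/95; 63/190]
x' − x̄ = [-168/95, -441/190] = K·y
y = (KᵀK)⁻¹·Kᵀ·(x' − x̄) = [-7]
z = y + H·x̄ = [-7] + [9] = [2]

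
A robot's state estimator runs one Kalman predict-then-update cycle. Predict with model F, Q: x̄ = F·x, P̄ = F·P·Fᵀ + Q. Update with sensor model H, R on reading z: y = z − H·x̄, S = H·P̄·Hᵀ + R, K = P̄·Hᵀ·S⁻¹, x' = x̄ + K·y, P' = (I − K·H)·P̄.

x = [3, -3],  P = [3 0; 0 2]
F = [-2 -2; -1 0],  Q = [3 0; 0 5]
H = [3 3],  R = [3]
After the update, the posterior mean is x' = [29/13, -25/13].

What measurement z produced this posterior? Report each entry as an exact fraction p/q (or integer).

z = [1]

x̄ = F·x = [0, -3]
P̄ = F·P·Fᵀ + Q = [23 6; 6 8]
S = H·P̄·Hᵀ + R = [390]
K = P̄·Hᵀ·S⁻¹ = [29/130; 7/65]
x' − x̄ = [29/13, 14/13] = K·y
y = (KᵀK)⁻¹·Kᵀ·(x' − x̄) = [10]
z = y + H·x̄ = [10] + [-9] = [1]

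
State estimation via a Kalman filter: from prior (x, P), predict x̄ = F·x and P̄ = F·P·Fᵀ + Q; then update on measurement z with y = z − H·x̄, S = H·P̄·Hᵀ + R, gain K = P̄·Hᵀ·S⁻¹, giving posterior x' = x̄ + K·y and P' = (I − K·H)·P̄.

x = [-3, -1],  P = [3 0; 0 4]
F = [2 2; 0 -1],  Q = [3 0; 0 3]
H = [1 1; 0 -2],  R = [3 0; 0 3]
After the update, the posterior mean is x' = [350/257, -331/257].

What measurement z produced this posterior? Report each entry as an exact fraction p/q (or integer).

x̄ = F·x = [-8, 1]
P̄ = F·P·Fᵀ + Q = [31 -8; -8 7]
S = H·P̄·Hᵀ + R = [25 2; 2 31]
K = P̄·Hᵀ·S⁻¹ = [227/257 118/257; -1/257 -116/257]
x' − x̄ = [2406/257, -588/257] = K·y
y = (KᵀK)⁻¹·Kᵀ·(x' − x̄) = [8, 5]
z = y + H·x̄ = [8, 5] + [-7, -2] = [1, 3]

z = [1, 3]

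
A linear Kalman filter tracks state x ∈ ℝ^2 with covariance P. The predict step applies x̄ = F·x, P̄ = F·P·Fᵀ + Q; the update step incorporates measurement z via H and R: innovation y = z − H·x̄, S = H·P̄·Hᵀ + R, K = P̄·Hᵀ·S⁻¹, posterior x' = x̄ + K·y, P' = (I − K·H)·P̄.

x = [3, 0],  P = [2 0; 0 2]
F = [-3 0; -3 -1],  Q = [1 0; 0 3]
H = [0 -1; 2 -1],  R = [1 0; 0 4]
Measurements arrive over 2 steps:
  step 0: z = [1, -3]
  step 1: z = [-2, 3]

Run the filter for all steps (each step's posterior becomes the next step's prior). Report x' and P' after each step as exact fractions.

step 0: x' = [-263/115, -149/115], P' = [641/575 298/575; 298/575 544/575]
step 1: x' = [476571/174958, 29124/12497], P' = [181381/174958 6361/12497; 6361/12497 11722/12497]

step 0: x̄ = F·x = [-9, -9]
step 0: P̄ = F·P·Fᵀ + Q = [19 18; 18 23]
step 0: y = z − H·x̄ = [-8, 6]
step 0: S = H·P̄·Hᵀ + R = [24 -13; -13 31]
step 0: K = P̄·Hᵀ·S⁻¹ = [-298/575 246/575; -544/575 13/575]
step 0: x' = x̄ + K·y = [-263/115, -149/115]
step 0: P' = (I − K·H)·P̄ = [641/575 298/575; 298/575 544/575]
step 1: x̄ = F·x = [789/115, 938/115]
step 1: P̄ = F·P·Fᵀ + Q = [6344/575 6663/575; 6663/575 9826/575]
step 1: y = z − H·x̄ = [708/115, -59/23]
step 1: S = H·P̄·Hᵀ + R = [10401/575 -140/23; -140/23 434/23]
step 1: K = P̄·Hᵀ·S⁻¹ = [-6361/12497 68427/174958; -11722/12497 250/12497]
step 1: x' = x̄ + K·y = [476571/174958, 29124/12497]
step 1: P' = (I − K·H)·P̄ = [181381/174958 6361/12497; 6361/12497 11722/12497]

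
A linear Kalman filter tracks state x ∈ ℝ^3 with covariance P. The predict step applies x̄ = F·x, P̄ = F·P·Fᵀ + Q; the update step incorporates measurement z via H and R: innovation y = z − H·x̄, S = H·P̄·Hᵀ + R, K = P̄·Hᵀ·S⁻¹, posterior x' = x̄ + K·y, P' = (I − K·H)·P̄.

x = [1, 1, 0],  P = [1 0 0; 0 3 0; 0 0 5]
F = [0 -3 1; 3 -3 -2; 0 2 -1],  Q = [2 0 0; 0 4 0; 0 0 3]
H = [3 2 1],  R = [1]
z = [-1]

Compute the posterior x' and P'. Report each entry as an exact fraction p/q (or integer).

x' = [-1125/601, 978/601, 812/601]
P' = [7665/601 -8202/601 -6478/601; -8202/601 9491/601 5787/601; -6478/601 5787/601 7795/601]

x̄ = F·x = [-3, 0, 2]
P̄ = F·P·Fᵀ + Q = [34 17 -23; 17 60 -8; -23 -8 20]
y = z − H·x̄ = [6]
S = H·P̄·Hᵀ + R = [601]
K = P̄·Hᵀ·S⁻¹ = [113/601; 163/601; -65/601]
x' = x̄ + K·y = [-1125/601, 978/601, 812/601]
P' = (I − K·H)·P̄ = [7665/601 -8202/601 -6478/601; -8202/601 9491/601 5787/601; -6478/601 5787/601 7795/601]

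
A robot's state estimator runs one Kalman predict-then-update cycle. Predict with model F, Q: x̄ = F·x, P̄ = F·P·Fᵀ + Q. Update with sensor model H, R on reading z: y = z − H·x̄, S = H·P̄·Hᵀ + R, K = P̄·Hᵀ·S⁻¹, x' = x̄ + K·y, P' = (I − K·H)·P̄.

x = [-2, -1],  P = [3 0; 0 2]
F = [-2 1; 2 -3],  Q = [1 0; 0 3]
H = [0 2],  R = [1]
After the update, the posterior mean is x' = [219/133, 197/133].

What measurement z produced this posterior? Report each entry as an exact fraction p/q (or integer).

x̄ = F·x = [3, -1]
P̄ = F·P·Fᵀ + Q = [15 -18; -18 33]
S = H·P̄·Hᵀ + R = [133]
K = P̄·Hᵀ·S⁻¹ = [-36/133; 66/133]
x' − x̄ = [-180/133, 330/133] = K·y
y = (KᵀK)⁻¹·Kᵀ·(x' − x̄) = [5]
z = y + H·x̄ = [5] + [-2] = [3]

z = [3]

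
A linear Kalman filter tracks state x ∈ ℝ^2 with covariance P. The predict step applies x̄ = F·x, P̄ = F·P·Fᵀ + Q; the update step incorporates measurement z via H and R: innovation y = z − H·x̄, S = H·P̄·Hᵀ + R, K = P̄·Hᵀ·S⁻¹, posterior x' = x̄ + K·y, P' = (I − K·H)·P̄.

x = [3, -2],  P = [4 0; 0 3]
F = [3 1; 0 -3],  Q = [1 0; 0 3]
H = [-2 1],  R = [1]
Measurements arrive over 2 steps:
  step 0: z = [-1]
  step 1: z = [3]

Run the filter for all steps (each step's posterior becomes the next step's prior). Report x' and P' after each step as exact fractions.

step 0: x̄ = F·x = [7, 6]
step 0: P̄ = F·P·Fᵀ + Q = [40 -9; -9 30]
step 0: y = z − H·x̄ = [7]
step 0: S = H·P̄·Hᵀ + R = [227]
step 0: K = P̄·Hᵀ·S⁻¹ = [-89/227; 48/227]
step 0: x' = x̄ + K·y = [966/227, 1698/227]
step 0: P' = (I − K·H)·P̄ = [1159/227 2229/227; 2229/227 4506/227]
step 1: x̄ = F·x = [4596/227, -5094/227]
step 1: P̄ = F·P·Fᵀ + Q = [28538/227 -33579/227; -33579/227 41235/227]
step 1: y = z − H·x̄ = [14967/227]
step 1: S = H·P̄·Hᵀ + R = [289930/227]
step 1: K = P̄·Hᵀ·S⁻¹ = [-18131/57986; 108393/289930]
step 1: x' = x̄ + K·y = [-21423/57986, 640593/289930]
step 1: P' = (I − K·H)·P̄ = [49069/57986 80007/57986; 80007/57986 908463/289930]

step 0: x' = [966/227, 1698/227], P' = [1159/227 2229/227; 2229/227 4506/227]
step 1: x' = [-21423/57986, 640593/289930], P' = [49069/57986 80007/57986; 80007/57986 908463/289930]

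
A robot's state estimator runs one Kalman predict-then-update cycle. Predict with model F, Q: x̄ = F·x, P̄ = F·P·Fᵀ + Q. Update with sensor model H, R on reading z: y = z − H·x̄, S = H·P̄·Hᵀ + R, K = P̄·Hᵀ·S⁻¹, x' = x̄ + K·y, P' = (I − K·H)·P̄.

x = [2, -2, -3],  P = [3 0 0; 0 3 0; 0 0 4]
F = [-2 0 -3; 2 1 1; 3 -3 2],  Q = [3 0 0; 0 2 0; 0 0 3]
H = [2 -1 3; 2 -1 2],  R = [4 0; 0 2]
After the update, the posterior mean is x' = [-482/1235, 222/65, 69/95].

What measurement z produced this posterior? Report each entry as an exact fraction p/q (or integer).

x̄ = F·x = [5, -1, 6]
P̄ = F·P·Fᵀ + Q = [51 -24 -42; -24 21 17; -42 17 73]
S = H·P̄·Hᵀ + R = [376 254; 254 211]
K = P̄·Hᵀ·S⁻¹ = [-889/1235 1316/1235; 67/195 -113/195; 259/285 -251/285]
x' − x̄ = [-6657/1235, 287/65, -501/95] = K·y
y = (KᵀK)⁻¹·Kᵀ·(x' − x̄) = [-31, -26]
z = y + H·x̄ = [-31, -26] + [29, 23] = [-2, -3]

z = [-2, -3]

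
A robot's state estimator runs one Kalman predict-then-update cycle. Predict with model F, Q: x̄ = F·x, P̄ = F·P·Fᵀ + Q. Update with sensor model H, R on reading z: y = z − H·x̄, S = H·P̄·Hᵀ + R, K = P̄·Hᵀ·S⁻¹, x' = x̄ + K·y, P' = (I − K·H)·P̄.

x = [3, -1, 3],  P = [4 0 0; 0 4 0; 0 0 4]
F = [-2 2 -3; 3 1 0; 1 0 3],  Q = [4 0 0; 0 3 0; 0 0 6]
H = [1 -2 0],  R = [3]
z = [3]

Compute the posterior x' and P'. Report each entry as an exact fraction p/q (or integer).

x̄ = F·x = [-17, 8, 12]
P̄ = F·P·Fᵀ + Q = [72 -16 -44; -16 43 12; -44 12 46]
y = z − H·x̄ = [36]
S = H·P̄·Hᵀ + R = [311]
K = P̄·Hᵀ·S⁻¹ = [104/311; -102/311; -68/311]
x' = x̄ + K·y = [-1543/311, -1184/311, 1284/311]
P' = (I − K·H)·P̄ = [11576/311 5632/311 -6612/311; 5632/311 2969/311 -3204/311; -6612/311 -3204/311 9682/311]

x' = [-1543/311, -1184/311, 1284/311]
P' = [11576/311 5632/311 -6612/311; 5632/311 2969/311 -3204/311; -6612/311 -3204/311 9682/311]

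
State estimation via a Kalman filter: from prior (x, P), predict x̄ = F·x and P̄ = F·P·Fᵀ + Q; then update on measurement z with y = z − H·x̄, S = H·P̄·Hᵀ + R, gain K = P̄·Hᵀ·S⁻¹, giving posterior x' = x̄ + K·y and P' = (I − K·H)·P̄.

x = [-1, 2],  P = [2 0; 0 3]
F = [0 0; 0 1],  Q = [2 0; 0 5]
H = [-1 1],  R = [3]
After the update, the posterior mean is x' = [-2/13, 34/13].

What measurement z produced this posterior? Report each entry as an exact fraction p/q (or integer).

x̄ = F·x = [0, 2]
P̄ = F·P·Fᵀ + Q = [2 0; 0 8]
S = H·P̄·Hᵀ + R = [13]
K = P̄·Hᵀ·S⁻¹ = [-2/13; 8/13]
x' − x̄ = [-2/13, 8/13] = K·y
y = (KᵀK)⁻¹·Kᵀ·(x' − x̄) = [1]
z = y + H·x̄ = [1] + [2] = [3]

z = [3]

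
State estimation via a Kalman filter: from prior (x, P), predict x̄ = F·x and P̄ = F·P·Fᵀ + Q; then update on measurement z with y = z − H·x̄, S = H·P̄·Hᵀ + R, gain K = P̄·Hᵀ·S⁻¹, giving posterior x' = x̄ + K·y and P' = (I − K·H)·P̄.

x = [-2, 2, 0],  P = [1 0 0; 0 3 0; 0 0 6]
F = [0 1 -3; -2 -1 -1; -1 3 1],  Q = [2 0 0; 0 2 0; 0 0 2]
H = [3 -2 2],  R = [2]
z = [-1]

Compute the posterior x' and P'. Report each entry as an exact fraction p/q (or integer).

x̄ = F·x = [2, 2, 8]
P̄ = F·P·Fᵀ + Q = [59 15 -9; 15 15 -13; -9 -13 36]
y = z − H·x̄ = [-19]
S = H·P̄·Hᵀ + R = [553]
K = P̄·Hᵀ·S⁻¹ = [129/553; -11/553; 71/553]
x' = x̄ + K·y = [-1345/553, 1315/553, 3075/553]
P' = (I − K·H)·P̄ = [15986/553 9714/553 -14136/553; 9714/553 8174/553 -6408/553; -14136/553 -6408/553 14867/553]

x' = [-1345/553, 1315/553, 3075/553]
P' = [15986/553 9714/553 -14136/553; 9714/553 8174/553 -6408/553; -14136/553 -6408/553 14867/553]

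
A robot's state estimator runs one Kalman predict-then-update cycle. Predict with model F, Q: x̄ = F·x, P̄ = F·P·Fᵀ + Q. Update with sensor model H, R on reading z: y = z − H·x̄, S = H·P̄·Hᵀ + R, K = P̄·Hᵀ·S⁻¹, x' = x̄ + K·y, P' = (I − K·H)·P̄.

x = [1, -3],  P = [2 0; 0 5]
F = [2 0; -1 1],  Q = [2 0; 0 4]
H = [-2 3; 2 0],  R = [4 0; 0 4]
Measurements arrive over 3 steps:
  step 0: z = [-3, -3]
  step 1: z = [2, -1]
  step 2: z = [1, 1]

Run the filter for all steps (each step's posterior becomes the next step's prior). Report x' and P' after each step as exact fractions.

step 0: x̄ = F·x = [2, -4]
step 0: P̄ = F·P·Fᵀ + Q = [10 -4; -4 11]
step 0: y = z − H·x̄ = [13, -7]
step 0: S = H·P̄·Hᵀ + R = [191 -64; -64 44]
step 0: K = P̄·Hᵀ·S⁻¹ = [-32/1077 443/1077; 323/1077 274/1077]
step 0: x' = x̄ + K·y = [-1363/1077, -2027/1077]
step 0: P' = (I − K·H)·P̄ = [886/1077 548/1077; 548/1077 796/1077]
step 1: x̄ = F·x = [-2726/1077, -664/1077]
step 1: P̄ = F·P·Fᵀ + Q = [5698/1077 -676/1077; -676/1077 4894/1077]
step 1: y = z − H·x̄ = [-1306/1077, 4375/1077]
step 1: S = H·P̄·Hᵀ + R = [79258/1077 -26848/1077; -26848/1077 27100/1077]
step 1: K = P̄·Hᵀ·S⁻¹ = [-6712/165631 63001/165631; 46219/165631 37526/165631]
step 1: x' = x̄ + K·y = [-155167/165631, -5724/165631]
step 1: P' = (I − K·H)·P̄ = [126002/165631 75052/165631; 75052/165631 111660/165631]
step 2: x̄ = F·x = [-310334/165631, 149443/165631]
step 2: P̄ = F·P·Fᵀ + Q = [835270/165631 -101900/165631; -101900/165631 750082/165631]
step 2: y = z − H·x̄ = [-903366/165631, 786299/165631]
step 2: S = H·P̄·Hᵀ + R = [11977142/165631 -3952480/165631; -3952480/165631 4003604/165631]
step 2: K = P̄·Hᵀ·S⁻¹ = [-988120/24398841 9205135/24398841; 6806933/24398841 5478010/24398841]
step 2: x' = x̄ + K·y = [3373961/24398841, 10894325/24398841]
step 2: P' = (I − K·H)·P̄ = [18410270/24398841 10956020/24398841; 10956020/24398841 16379924/24398841]

step 0: x' = [-1363/1077, -2027/1077], P' = [886/1077 548/1077; 548/1077 796/1077]
step 1: x' = [-155167/165631, -5724/165631], P' = [126002/165631 75052/165631; 75052/165631 111660/165631]
step 2: x' = [3373961/24398841, 10894325/24398841], P' = [18410270/24398841 10956020/24398841; 10956020/24398841 16379924/24398841]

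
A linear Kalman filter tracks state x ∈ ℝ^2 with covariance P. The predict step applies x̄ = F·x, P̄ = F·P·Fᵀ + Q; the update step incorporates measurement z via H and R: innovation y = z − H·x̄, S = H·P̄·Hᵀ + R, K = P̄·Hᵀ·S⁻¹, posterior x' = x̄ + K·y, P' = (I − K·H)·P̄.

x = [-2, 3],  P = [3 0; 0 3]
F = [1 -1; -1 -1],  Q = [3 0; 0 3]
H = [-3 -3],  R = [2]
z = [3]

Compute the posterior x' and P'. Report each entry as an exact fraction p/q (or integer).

x̄ = F·x = [-5, -1]
P̄ = F·P·Fᵀ + Q = [9 0; 0 9]
y = z − H·x̄ = [-15]
S = H·P̄·Hᵀ + R = [164]
K = P̄·Hᵀ·S⁻¹ = [-27/164; -27/164]
x' = x̄ + K·y = [-415/164, 241/164]
P' = (I − K·H)·P̄ = [747/164 -729/164; -729/164 747/164]

x' = [-415/164, 241/164]
P' = [747/164 -729/164; -729/164 747/164]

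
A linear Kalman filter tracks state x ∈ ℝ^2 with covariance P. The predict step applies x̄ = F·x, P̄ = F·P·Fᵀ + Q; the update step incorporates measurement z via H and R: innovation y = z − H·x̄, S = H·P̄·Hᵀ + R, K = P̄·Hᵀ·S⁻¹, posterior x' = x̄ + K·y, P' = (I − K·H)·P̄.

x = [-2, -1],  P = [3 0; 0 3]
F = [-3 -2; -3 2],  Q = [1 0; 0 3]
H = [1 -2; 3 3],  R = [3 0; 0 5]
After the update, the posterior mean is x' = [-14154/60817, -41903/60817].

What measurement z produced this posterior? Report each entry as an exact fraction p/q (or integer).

x̄ = F·x = [8, 4]
P̄ = F·P·Fᵀ + Q = [40 15; 15 42]
S = H·P̄·Hᵀ + R = [151 -177; -177 1013]
K = P̄·Hᵀ·S⁻¹ = [39335/121634 26685/121634; -19815/60817 6804/60817]
x' − x̄ = [-500690/60817, -285171/60817] = K·y
y = (KᵀK)⁻¹·Kᵀ·(x' − x̄) = [1, -39]
z = y + H·x̄ = [1, -39] + [0, 36] = [1, -3]

z = [1, -3]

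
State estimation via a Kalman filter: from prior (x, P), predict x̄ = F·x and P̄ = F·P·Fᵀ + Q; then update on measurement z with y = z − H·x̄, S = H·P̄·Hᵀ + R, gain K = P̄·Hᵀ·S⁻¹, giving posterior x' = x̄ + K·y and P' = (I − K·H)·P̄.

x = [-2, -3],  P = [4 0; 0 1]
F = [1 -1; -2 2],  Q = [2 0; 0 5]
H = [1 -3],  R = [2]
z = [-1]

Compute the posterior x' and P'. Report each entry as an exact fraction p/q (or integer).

x̄ = F·x = [1, -2]
P̄ = F·P·Fᵀ + Q = [7 -10; -10 25]
y = z − H·x̄ = [-8]
S = H·P̄·Hᵀ + R = [294]
K = P̄·Hᵀ·S⁻¹ = [37/294; -85/294]
x' = x̄ + K·y = [-1/147, 46/147]
P' = (I − K·H)·P̄ = [689/294 205/294; 205/294 125/294]

x' = [-1/147, 46/147]
P' = [689/294 205/294; 205/294 125/294]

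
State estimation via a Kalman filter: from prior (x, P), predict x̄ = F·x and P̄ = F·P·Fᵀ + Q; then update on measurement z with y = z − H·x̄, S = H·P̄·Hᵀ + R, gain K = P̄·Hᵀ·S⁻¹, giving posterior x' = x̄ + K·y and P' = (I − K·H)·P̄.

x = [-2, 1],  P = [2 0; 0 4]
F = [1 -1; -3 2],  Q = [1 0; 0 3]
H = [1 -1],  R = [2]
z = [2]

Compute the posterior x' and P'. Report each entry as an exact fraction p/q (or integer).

x' = [51/74, -71/74]
P' = [77/74 35/74; 35/74 137/74]

x̄ = F·x = [-3, 8]
P̄ = F·P·Fᵀ + Q = [7 -14; -14 37]
y = z − H·x̄ = [13]
S = H·P̄·Hᵀ + R = [74]
K = P̄·Hᵀ·S⁻¹ = [21/74; -51/74]
x' = x̄ + K·y = [51/74, -71/74]
P' = (I − K·H)·P̄ = [77/74 35/74; 35/74 137/74]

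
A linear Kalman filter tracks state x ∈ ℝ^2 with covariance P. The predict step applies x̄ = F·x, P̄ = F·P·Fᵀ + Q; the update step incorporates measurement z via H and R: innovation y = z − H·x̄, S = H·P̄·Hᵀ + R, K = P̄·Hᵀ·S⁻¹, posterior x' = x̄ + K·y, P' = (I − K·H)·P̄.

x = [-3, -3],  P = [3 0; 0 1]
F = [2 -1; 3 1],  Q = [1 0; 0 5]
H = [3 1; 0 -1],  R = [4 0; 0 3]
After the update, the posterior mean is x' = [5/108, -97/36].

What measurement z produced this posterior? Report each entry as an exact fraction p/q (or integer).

x̄ = F·x = [-3, -12]
P̄ = F·P·Fᵀ + Q = [14 17; 17 33]
S = H·P̄·Hᵀ + R = [265 -84; -84 36]
K = P̄·Hᵀ·S⁻¹ = [58/207 451/2484; 7/69 -563/828]
x' − x̄ = [329/108, 335/36] = K·y
y = (KᵀK)⁻¹·Kᵀ·(x' − x̄) = [18, -11]
z = y + H·x̄ = [18, -11] + [-21, 12] = [-3, 1]

z = [-3, 1]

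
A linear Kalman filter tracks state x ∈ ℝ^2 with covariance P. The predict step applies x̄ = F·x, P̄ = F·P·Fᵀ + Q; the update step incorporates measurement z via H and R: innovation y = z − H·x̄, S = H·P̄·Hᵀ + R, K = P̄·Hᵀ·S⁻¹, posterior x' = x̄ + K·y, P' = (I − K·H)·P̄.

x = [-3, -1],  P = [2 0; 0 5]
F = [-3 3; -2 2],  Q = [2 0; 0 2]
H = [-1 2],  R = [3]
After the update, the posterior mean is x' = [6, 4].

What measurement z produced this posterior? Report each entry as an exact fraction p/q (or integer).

x̄ = F·x = [6, 4]
P̄ = F·P·Fᵀ + Q = [65 42; 42 30]
S = H·P̄·Hᵀ + R = [20]
K = P̄·Hᵀ·S⁻¹ = [19/20; 9/10]
x' − x̄ = [0, 0] = K·y
y = (KᵀK)⁻¹·Kᵀ·(x' − x̄) = [0]
z = y + H·x̄ = [0] + [2] = [2]

z = [2]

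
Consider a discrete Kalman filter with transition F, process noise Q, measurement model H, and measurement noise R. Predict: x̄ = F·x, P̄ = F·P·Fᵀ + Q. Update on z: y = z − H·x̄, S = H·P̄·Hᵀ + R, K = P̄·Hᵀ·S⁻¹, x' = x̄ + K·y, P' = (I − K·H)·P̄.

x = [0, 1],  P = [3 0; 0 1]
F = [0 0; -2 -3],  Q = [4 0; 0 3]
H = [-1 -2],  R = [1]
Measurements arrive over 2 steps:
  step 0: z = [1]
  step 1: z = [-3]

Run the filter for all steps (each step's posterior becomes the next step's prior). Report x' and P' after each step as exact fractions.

step 0: x̄ = F·x = [0, -3]
step 0: P̄ = F·P·Fᵀ + Q = [4 0; 0 24]
step 0: y = z − H·x̄ = [-5]
step 0: S = H·P̄·Hᵀ + R = [101]
step 0: K = P̄·Hᵀ·S⁻¹ = [-4/101; -48/101]
step 0: x' = x̄ + K·y = [20/101, -63/101]
step 0: P' = (I − K·H)·P̄ = [388/101 -192/101; -192/101 120/101]
step 1: x̄ = F·x = [0, 149/101]
step 1: P̄ = F·P·Fᵀ + Q = [4 0; 0 631/101]
step 1: y = z − H·x̄ = [-5/101]
step 1: S = H·P̄·Hᵀ + R = [3029/101]
step 1: K = P̄·Hᵀ·S⁻¹ = [-404/3029; -1262/3029]
step 1: x' = x̄ + K·y = [20/3029, 4531/3029]
step 1: P' = (I − K·H)·P̄ = [10500/3029 -5048/3029; -5048/3029 3155/3029]

step 0: x' = [20/101, -63/101], P' = [388/101 -192/101; -192/101 120/101]
step 1: x' = [20/3029, 4531/3029], P' = [10500/3029 -5048/3029; -5048/3029 3155/3029]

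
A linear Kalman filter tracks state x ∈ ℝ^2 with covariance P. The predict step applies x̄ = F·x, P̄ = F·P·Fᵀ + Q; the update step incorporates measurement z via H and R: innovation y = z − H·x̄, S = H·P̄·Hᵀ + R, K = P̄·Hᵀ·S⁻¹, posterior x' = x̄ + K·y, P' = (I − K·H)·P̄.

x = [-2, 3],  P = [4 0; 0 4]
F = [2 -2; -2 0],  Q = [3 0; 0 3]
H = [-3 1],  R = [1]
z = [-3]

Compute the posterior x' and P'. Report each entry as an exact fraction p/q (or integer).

x̄ = F·x = [-10, 4]
P̄ = F·P·Fᵀ + Q = [35 -16; -16 19]
y = z − H·x̄ = [-37]
S = H·P̄·Hᵀ + R = [431]
K = P̄·Hᵀ·S⁻¹ = [-121/431; 67/431]
x' = x̄ + K·y = [167/431, -755/431]
P' = (I − K·H)·P̄ = [444/431 1211/431; 1211/431 3700/431]

x' = [167/431, -755/431]
P' = [444/431 1211/431; 1211/431 3700/431]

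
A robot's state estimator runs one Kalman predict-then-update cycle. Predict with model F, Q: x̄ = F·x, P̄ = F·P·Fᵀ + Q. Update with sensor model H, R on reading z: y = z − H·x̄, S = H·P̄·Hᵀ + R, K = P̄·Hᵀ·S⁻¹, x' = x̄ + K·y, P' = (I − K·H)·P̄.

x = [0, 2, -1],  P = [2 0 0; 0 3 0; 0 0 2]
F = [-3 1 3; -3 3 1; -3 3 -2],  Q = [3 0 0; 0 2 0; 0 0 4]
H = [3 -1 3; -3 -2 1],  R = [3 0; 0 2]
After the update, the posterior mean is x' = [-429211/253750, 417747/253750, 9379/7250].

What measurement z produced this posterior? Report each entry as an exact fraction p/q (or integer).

x̄ = F·x = [-1, 5, 8]
P̄ = F·P·Fᵀ + Q = [42 33 15; 33 49 41; 15 41 57]
S = H·P̄·Hᵀ + R = [769 -585; -585 775]
K = P̄·Hᵀ·S⁻¹ = [681/50750 -55383/253750; 8563/50750 -18759/253750; 541/1450 1387/7250]
x' − x̄ = [-175461/253750, -851003/253750, -48621/7250] = K·y
y = (KᵀK)⁻¹·Kᵀ·(x' − x̄) = [-19, 2]
z = y + H·x̄ = [-19, 2] + [16, 1] = [-3, 3]

z = [-3, 3]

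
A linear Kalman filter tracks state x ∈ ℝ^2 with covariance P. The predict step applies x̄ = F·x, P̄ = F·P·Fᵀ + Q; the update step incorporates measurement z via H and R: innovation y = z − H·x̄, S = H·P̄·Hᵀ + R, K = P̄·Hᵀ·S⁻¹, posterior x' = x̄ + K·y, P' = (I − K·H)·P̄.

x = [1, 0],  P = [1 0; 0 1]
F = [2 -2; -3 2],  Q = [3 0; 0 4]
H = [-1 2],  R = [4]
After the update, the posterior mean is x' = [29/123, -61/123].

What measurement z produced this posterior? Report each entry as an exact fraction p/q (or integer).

x̄ = F·x = [2, -3]
P̄ = F·P·Fᵀ + Q = [11 -10; -10 17]
S = H·P̄·Hᵀ + R = [123]
K = P̄·Hᵀ·S⁻¹ = [-31/123; 44/123]
x' − x̄ = [-217/123, 308/123] = K·y
y = (KᵀK)⁻¹·Kᵀ·(x' − x̄) = [7]
z = y + H·x̄ = [7] + [-8] = [-1]

z = [-1]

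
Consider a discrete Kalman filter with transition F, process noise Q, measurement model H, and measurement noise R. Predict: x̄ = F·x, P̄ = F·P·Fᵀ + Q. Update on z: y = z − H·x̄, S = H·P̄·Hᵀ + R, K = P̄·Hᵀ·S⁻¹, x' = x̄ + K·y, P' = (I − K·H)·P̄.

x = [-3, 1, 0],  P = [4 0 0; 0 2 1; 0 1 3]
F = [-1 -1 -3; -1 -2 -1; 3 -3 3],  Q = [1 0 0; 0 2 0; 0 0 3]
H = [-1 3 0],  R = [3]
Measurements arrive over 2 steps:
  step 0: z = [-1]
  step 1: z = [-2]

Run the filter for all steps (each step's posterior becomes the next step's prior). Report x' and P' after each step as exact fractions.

step 0: x̄ = F·x = [2, 1, -12]
step 0: P̄ = F·P·Fᵀ + Q = [40 24 -27; 24 21 -12; -27 -12 66]
step 0: y = z − H·x̄ = [-2]
step 0: S = H·P̄·Hᵀ + R = [88]
step 0: K = P̄·Hᵀ·S⁻¹ = [4/11; 39/88; -9/88]
step 0: x' = x̄ + K·y = [14/11, 5/44, -519/44]
step 0: P' = (I − K·H)·P̄ = [312/11 108/11 -261/11; 108/11 327/88 -705/88; -261/11 -705/88 5727/88]
step 1: x̄ = F·x = [34, 453/44, -351/11]
step 1: P̄ = F·P·Fᵀ + Q = [448 219/2 -423; 219/2 6167/88 -1332/11; -423 -1332/11 4596/11]
step 1: y = z − H·x̄ = [49/44]
step 1: S = H·P̄·Hᵀ + R = [37375/88]
step 1: K = P̄·Hᵀ·S⁻¹ = [-10516/37375; 1773/7475; 5256/37375]
step 1: x' = x̄ + K·y = [1259039/37375, 78933/7475, -1186749/37375]
step 1: P' = (I − K·H)·P̄ = [15487338/37375 1030386/7475 -15181533/37375; 1030386/7475 69047/1495 -1011051/7475; -15181533/37375 -1011051/7475 15302028/37375]

step 0: x' = [14/11, 5/44, -519/44], P' = [312/11 108/11 -261/11; 108/11 327/88 -705/88; -261/11 -705/88 5727/88]
step 1: x' = [1259039/37375, 78933/7475, -1186749/37375], P' = [15487338/37375 1030386/7475 -15181533/37375; 1030386/7475 69047/1495 -1011051/7475; -15181533/37375 -1011051/7475 15302028/37375]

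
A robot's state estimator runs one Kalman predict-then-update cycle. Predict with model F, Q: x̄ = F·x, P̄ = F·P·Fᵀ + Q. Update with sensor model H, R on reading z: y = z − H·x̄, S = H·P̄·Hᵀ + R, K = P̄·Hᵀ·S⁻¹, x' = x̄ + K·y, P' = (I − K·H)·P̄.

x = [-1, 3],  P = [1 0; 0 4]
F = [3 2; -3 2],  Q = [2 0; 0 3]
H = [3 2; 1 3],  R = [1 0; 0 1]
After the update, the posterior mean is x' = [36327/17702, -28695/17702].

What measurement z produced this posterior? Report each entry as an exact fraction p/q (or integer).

x̄ = F·x = [3, 9]
P̄ = F·P·Fᵀ + Q = [27 7; 7 28]
S = H·P̄·Hᵀ + R = [440 326; 326 322]
K = P̄·Hᵀ·S⁻¹ = [7471/17702 -4925/17702; -1218/8851 7469/17702]
x' − x̄ = [-16779/17702, -188013/17702] = K·y
y = (KᵀK)⁻¹·Kᵀ·(x' − x̄) = [-24, -33]
z = y + H·x̄ = [-24, -33] + [27, 30] = [3, -3]

z = [3, -3]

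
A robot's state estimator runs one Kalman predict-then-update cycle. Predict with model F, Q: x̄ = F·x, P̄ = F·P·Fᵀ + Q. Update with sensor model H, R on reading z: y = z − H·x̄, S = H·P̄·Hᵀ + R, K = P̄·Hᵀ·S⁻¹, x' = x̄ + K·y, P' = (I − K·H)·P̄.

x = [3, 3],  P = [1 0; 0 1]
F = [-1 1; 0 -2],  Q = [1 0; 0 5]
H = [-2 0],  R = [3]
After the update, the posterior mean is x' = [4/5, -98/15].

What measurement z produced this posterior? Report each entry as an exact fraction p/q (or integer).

x̄ = F·x = [0, -6]
P̄ = F·P·Fᵀ + Q = [3 -2; -2 9]
S = H·P̄·Hᵀ + R = [15]
K = P̄·Hᵀ·S⁻¹ = [-2/5; 4/15]
x' − x̄ = [4/5, -8/15] = K·y
y = (KᵀK)⁻¹·Kᵀ·(x' − x̄) = [-2]
z = y + H·x̄ = [-2] + [0] = [-2]

z = [-2]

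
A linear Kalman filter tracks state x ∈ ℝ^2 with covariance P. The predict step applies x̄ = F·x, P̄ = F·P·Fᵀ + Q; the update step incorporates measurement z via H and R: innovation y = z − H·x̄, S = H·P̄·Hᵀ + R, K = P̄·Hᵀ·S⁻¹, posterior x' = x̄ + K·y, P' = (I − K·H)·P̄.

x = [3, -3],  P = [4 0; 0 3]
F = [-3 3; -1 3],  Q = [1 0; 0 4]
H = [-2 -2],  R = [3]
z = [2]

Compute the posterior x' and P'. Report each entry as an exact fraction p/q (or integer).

x' = [-850/711, 52/711]
P' = [3068/711 -2759/711; -2759/711 2981/711]

x̄ = F·x = [-18, -12]
P̄ = F·P·Fᵀ + Q = [64 39; 39 35]
y = z − H·x̄ = [-58]
S = H·P̄·Hᵀ + R = [711]
K = P̄·Hᵀ·S⁻¹ = [-206/711; -148/711]
x' = x̄ + K·y = [-850/711, 52/711]
P' = (I − K·H)·P̄ = [3068/711 -2759/711; -2759/711 2981/711]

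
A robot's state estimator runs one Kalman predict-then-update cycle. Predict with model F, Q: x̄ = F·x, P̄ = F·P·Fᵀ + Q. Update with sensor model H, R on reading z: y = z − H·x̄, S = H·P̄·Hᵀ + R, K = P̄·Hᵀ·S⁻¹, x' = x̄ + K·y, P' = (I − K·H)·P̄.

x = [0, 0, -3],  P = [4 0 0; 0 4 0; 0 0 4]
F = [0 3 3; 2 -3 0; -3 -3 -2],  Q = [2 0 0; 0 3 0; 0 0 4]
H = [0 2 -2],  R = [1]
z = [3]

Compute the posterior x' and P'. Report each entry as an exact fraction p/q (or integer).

x̄ = F·x = [-9, 0, 6]
P̄ = F·P·Fᵀ + Q = [74 -36 -60; -36 55 12; -60 12 92]
y = z − H·x̄ = [15]
S = H·P̄·Hᵀ + R = [493]
K = P̄·Hᵀ·S⁻¹ = [48/493; 86/493; -160/493]
x' = x̄ + K·y = [-3717/493, 1290/493, 558/493]
P' = (I − K·H)·P̄ = [34178/493 -21876/493 -21900/493; -21876/493 19719/493 19676/493; -21900/493 19676/493 19756/493]

x' = [-3717/493, 1290/493, 558/493]
P' = [34178/493 -21876/493 -21900/493; -21876/493 19719/493 19676/493; -21900/493 19676/493 19756/493]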